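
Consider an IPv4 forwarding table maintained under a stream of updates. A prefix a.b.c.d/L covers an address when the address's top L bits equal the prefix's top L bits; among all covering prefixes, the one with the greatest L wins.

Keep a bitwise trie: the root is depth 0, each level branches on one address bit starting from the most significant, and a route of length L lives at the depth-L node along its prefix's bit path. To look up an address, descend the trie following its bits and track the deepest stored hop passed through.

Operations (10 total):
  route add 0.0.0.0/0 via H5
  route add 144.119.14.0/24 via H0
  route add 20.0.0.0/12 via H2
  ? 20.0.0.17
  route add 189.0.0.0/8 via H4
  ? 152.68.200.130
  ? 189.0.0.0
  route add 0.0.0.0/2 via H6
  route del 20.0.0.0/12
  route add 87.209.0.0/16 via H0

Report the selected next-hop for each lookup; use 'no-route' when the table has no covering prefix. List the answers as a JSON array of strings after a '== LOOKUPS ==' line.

Process each operation:
  + 0.0.0.0/0 (H5) depth=0
  + 144.119.14.0/24 (H0) depth=24
  + 20.0.0.0/12 (H2) depth=12
  ? 20.0.0.17  path d0:H5→d1:-→d2:-→d3:-→d4:-→d5:-→d6:-→d7:-→d8:-→d9:-→d10:-→d11:-→d12:H2  best=H2
  + 189.0.0.0/8 (H4) depth=8
  ? 152.68.200.130  path d0:H5→d1:-→d2:-→d3:-→d4:-  best=H5
  ? 189.0.0.0  path d0:H5→d1:-→d2:-→d3:-→d4:-→d5:-→d6:-→d7:-→d8:H4  best=H4
  + 0.0.0.0/2 (H6) depth=2
  - 20.0.0.0/12 clear@12
  + 87.209.0.0/16 (H0) depth=16

== LOOKUPS ==
["H2","H5","H4"]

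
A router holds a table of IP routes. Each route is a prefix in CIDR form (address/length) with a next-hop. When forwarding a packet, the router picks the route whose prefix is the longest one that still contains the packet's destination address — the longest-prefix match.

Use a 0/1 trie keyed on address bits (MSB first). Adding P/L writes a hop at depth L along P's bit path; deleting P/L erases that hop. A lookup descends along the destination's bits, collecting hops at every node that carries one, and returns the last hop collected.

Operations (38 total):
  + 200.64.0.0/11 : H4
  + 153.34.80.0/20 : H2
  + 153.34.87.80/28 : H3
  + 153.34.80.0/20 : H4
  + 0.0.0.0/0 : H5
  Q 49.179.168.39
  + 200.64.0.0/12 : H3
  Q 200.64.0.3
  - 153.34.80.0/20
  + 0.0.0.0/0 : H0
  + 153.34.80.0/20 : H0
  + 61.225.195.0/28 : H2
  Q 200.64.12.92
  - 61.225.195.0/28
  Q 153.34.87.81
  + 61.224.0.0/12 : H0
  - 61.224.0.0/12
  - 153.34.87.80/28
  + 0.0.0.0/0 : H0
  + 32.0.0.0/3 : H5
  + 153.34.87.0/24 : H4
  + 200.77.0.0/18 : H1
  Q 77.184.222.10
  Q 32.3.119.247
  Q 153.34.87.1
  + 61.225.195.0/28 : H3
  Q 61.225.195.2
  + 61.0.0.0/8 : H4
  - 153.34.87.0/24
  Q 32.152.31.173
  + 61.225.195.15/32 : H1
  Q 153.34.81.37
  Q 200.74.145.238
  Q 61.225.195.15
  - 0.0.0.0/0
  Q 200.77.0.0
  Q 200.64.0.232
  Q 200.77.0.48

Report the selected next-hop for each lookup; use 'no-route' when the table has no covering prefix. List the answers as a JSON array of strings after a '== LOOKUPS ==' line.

Apply in order:
  add 200.64.0.0/11 -> H4 at depth 11
  add 153.34.80.0/20 -> H2 at depth 20
  add 153.34.87.80/28 -> H3 at depth 28
  add 153.34.80.0/20 -> H4 at depth 20
  add 0.0.0.0/0 -> H5 at depth 0
  ? 49.179.168.39  path d0:H5  best=H5
  add 200.64.0.0/12 -> H3 at depth 12
  ? 200.64.0.3  path d0:H5→d1:-→d2:-→d3:-→d4:-→d5:-→d6:-→d7:-→d8:-→d9:-→d10:-→d11:H4→d12:H3  best=H3
  del 153.34.80.0/20 (clear depth 20)
  add 0.0.0.0/0 -> H0 at depth 0
  add 153.34.80.0/20 -> H0 at depth 20
  add 61.225.195.0/28 -> H2 at depth 28
  ? 200.64.12.92  path d0:H0→d1:-→d2:-→d3:-→d4:-→d5:-→d6:-→d7:-→d8:-→d9:-→d10:-→d11:H4→d12:H3  best=H3
  del 61.225.195.0/28 (clear depth 28)
  ? 153.34.87.81  path d0:H0→d1:-→d2:-→d3:-→d4:-→d5:-→d6:-→d7:-→d8:-→d9:-→d10:-→d11:-→d12:-→d13:-→d14:-→d15:-→d16:-→d17:-→d18:-→d19:-→d20:H0→d21:-→d22:-→d23:-→d24:-→d25:-→d26:-→d27:-→d28:H3  best=H3
  add 61.224.0.0/12 -> H0 at depth 12
  del 61.224.0.0/12 (clear depth 12)
  del 153.34.87.80/28 (clear depth 28)
  add 0.0.0.0/0 -> H0 at depth 0
  add 32.0.0.0/3 -> H5 at depth 3
  add 153.34.87.0/24 -> H4 at depth 24
  add 200.77.0.0/18 -> H1 at depth 18
  ? 77.184.222.10  path d0:H0→d1:-  best=H0
  ? 32.3.119.247  path d0:H0→d1:-→d2:-→d3:H5  best=H5
  ? 153.34.87.1  path d0:H0→d1:-→d2:-→d3:-→d4:-→d5:-→d6:-→d7:-→d8:-→d9:-→d10:-→d11:-→d12:-→d13:-→d14:-→d15:-→d16:-→d17:-→d18:-→d19:-→d20:H0→d21:-→d22:-→d23:-→d24:H4→d25:-  best=H4
  add 61.225.195.0/28 -> H3 at depth 28
  ? 61.225.195.2  path d0:H0→d1:-→d2:-→d3:H5→d4:-→d5:-→d6:-→d7:-→d8:-→d9:-→d10:-→d11:-→d12:-→d13:-→d14:-→d15:-→d16:-→d17:-→d18:-→d19:-→d20:-→d21:-→d22:-→d23:-→d24:-→d25:-→d26:-→d27:-→d28:H3  best=H3
  add 61.0.0.0/8 -> H4 at depth 8
  del 153.34.87.0/24 (clear depth 24)
  ? 32.152.31.173  path d0:H0→d1:-→d2:-→d3:H5  best=H5
  add 61.225.195.15/32 -> H1 at depth 32
  ? 153.34.81.37  path d0:H0→d1:-→d2:-→d3:-→d4:-→d5:-→d6:-→d7:-→d8:-→d9:-→d10:-→d11:-→d12:-→d13:-→d14:-→d15:-→d16:-→d17:-→d18:-→d19:-→d20:H0→d21:-  best=H0
  ? 200.74.145.238  path d0:H0→d1:-→d2:-→d3:-→d4:-→d5:-→d6:-→d7:-→d8:-→d9:-→d10:-→d11:H4→d12:H3→d13:-  best=H3
  ? 61.225.195.15  path d0:H0→d1:-→d2:-→d3:H5→d4:-→d5:-→d6:-→d7:-→d8:H4→d9:-→d10:-→d11:-→d12:-→d13:-→d14:-→d15:-→d16:-→d17:-→d18:-→d19:-→d20:-→d21:-→d22:-→d23:-→d24:-→d25:-→d26:-→d27:-→d28:H3→d29:-→d30:-→d31:-→d32:H1  best=H1
  del 0.0.0.0/0 (clear depth 0)
  ? 200.77.0.0  path d0:-→d1:-→d2:-→d3:-→d4:-→d5:-→d6:-→d7:-→d8:-→d9:-→d10:-→d11:H4→d12:H3→d13:-→d14:-→d15:-→d16:-→d17:-→d18:H1  best=H1
  ? 200.64.0.232  path d0:-→d1:-→d2:-→d3:-→d4:-→d5:-→d6:-→d7:-→d8:-→d9:-→d10:-→d11:H4→d12:H3  best=H3
  ? 200.77.0.48  path d0:-→d1:-→d2:-→d3:-→d4:-→d5:-→d6:-→d7:-→d8:-→d9:-→d10:-→d11:H4→d12:H3→d13:-→d14:-→d15:-→d16:-→d17:-→d18:H1  best=H1

== LOOKUPS ==
["H5","H3","H3","H3","H0","H5","H4","H3","H5","H0","H3","H1","H1","H3","H1"]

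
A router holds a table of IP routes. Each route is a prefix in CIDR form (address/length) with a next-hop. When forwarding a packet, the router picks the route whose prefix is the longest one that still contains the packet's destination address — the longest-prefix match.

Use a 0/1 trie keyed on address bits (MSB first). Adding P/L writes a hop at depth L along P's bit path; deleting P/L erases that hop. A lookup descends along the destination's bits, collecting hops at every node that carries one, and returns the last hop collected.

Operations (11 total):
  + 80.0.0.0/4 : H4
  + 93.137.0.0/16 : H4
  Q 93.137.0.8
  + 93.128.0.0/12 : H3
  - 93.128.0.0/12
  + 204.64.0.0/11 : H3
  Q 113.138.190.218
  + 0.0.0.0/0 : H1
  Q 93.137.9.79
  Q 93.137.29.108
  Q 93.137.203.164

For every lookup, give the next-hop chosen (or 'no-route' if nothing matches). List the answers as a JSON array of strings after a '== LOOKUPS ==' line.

Trace:
  + 80.0.0.0/4 (H4) depth=4
  + 93.137.0.0/16 (H4) depth=16
  Q 93.137.0.8: descend 0101110110001001 ; hops seen [H4,H4] ; pick H4
  + 93.128.0.0/12 (H3) depth=12
  - 93.128.0.0/12 clear@12
  + 204.64.0.0/11 (H3) depth=11
  Q 113.138.190.218: descend 01 ; hops seen [∅] ; pick no-route
  + 0.0.0.0/0 (H1) depth=0
  Q 93.137.9.79: descend 0101110110001001 ; hops seen [H1,H4,H4] ; pick H4
  Q 93.137.29.108: descend 0101110110001001 ; hops seen [H1,H4,H4] ; pick H4
  Q 93.137.203.164: descend 0101110110001001 ; hops seen [H1,H4,H4] ; pick H4

== LOOKUPS ==
["H4","no-route","H4","H4","H4"]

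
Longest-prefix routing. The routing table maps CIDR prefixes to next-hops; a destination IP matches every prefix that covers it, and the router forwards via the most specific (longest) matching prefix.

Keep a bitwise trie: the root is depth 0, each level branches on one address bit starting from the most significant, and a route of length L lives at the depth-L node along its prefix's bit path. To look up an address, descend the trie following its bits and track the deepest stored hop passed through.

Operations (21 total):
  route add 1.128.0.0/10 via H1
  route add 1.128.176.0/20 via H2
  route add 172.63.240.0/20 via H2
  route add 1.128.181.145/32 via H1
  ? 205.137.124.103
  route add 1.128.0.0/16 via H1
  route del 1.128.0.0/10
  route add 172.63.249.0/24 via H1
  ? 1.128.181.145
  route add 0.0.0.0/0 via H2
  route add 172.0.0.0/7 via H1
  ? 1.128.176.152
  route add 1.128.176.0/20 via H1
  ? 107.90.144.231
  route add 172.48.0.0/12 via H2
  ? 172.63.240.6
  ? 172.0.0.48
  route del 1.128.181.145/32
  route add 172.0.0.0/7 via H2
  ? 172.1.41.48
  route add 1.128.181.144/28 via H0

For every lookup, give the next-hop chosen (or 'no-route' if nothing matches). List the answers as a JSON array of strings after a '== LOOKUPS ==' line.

Trace:
  + 1.128.0.0/10 (H1) depth=10
  + 1.128.176.0/20 (H2) depth=20
  + 172.63.240.0/20 (H2) depth=20
  + 1.128.181.145/32 (H1) depth=32
  ? 205.137.124.103  path d0:-→d1:-  best=no-route
  + 1.128.0.0/16 (H1) depth=16
  - 1.128.0.0/10 clear@10
  + 172.63.249.0/24 (H1) depth=24
  ? 1.128.181.145  path d0:-→d1:-→d2:-→d3:-→d4:-→d5:-→d6:-→d7:-→d8:-→d9:-→d10:-→d11:-→d12:-→d13:-→d14:-→d15:-→d16:H1→d17:-→d18:-→d19:-→d20:H2→d21:-→d22:-→d23:-→d24:-→d25:-→d26:-→d27:-→d28:-→d29:-→d30:-→d31:-→d32:H1  best=H1
  + 0.0.0.0/0 (H2) depth=0
  + 172.0.0.0/7 (H1) depth=7
  ? 1.128.176.152  path d0:H2→d1:-→d2:-→d3:-→d4:-→d5:-→d6:-→d7:-→d8:-→d9:-→d10:-→d11:-→d12:-→d13:-→d14:-→d15:-→d16:H1→d17:-→d18:-→d19:-→d20:H2→d21:-  best=H2
  + 1.128.176.0/20 (H1) depth=20
  ? 107.90.144.231  path d0:H2→d1:-  best=H2
  + 172.48.0.0/12 (H2) depth=12
  ? 172.63.240.6  path d0:H2→d1:-→d2:-→d3:-→d4:-→d5:-→d6:-→d7:H1→d8:-→d9:-→d10:-→d11:-→d12:H2→d13:-→d14:-→d15:-→d16:-→d17:-→d18:-→d19:-→d20:H2  best=H2
  ? 172.0.0.48  path d0:H2→d1:-→d2:-→d3:-→d4:-→d5:-→d6:-→d7:H1→d8:-→d9:-→d10:-  best=H1
  - 1.128.181.145/32 clear@32
  + 172.0.0.0/7 (H2) depth=7
  ? 172.1.41.48  path d0:H2→d1:-→d2:-→d3:-→d4:-→d5:-→d6:-→d7:H2→d8:-→d9:-→d10:-  best=H2
  + 1.128.181.144/28 (H0) depth=28

== LOOKUPS ==
["no-route","H1","H2","H2","H2","H1","H2"]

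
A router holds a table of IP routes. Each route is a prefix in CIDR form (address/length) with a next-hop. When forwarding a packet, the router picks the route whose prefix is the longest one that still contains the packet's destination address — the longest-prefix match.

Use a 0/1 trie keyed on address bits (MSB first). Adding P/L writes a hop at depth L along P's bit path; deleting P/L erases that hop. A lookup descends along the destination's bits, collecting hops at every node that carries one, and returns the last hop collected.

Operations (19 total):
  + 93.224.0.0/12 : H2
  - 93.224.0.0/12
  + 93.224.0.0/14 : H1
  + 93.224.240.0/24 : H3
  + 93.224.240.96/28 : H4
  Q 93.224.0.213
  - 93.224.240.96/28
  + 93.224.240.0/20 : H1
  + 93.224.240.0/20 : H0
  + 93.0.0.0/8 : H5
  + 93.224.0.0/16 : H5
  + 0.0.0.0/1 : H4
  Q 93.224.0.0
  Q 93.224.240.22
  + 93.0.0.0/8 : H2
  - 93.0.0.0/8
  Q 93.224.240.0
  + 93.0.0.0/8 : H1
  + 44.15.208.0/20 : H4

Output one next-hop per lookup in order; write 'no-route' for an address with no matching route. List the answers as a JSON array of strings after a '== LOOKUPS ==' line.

Apply in order:
  add 93.224.0.0/12 -> H2 at depth 12
  del 93.224.0.0/12 (clear depth 12)
  add 93.224.0.0/14 -> H1 at depth 14
  add 93.224.240.0/24 -> H3 at depth 24
  add 93.224.240.96/28 -> H4 at depth 28
  Q 93.224.0.213: descend 0101110111100000 ; hops seen [H1] ; pick H1
  del 93.224.240.96/28 (clear depth 28)
  add 93.224.240.0/20 -> H1 at depth 20
  add 93.224.240.0/20 -> H0 at depth 20
  add 93.0.0.0/8 -> H5 at depth 8
  add 93.224.0.0/16 -> H5 at depth 16
  add 0.0.0.0/1 -> H4 at depth 1
  Q 93.224.0.0: descend 0101110111100000 ; hops seen [H4,H5,H1,H5] ; pick H5
  Q 93.224.240.22: descend 0101110111100000111100000 ; hops seen [H4,H5,H1,H5,H0,H3] ; pick H3
  add 93.0.0.0/8 -> H2 at depth 8
  del 93.0.0.0/8 (clear depth 8)
  Q 93.224.240.0: descend 0101110111100000111100000 ; hops seen [H4,H1,H5,H0,H3] ; pick H3
  add 93.0.0.0/8 -> H1 at depth 8
  add 44.15.208.0/20 -> H4 at depth 20

== LOOKUPS ==
["H1","H5","H3","H3"]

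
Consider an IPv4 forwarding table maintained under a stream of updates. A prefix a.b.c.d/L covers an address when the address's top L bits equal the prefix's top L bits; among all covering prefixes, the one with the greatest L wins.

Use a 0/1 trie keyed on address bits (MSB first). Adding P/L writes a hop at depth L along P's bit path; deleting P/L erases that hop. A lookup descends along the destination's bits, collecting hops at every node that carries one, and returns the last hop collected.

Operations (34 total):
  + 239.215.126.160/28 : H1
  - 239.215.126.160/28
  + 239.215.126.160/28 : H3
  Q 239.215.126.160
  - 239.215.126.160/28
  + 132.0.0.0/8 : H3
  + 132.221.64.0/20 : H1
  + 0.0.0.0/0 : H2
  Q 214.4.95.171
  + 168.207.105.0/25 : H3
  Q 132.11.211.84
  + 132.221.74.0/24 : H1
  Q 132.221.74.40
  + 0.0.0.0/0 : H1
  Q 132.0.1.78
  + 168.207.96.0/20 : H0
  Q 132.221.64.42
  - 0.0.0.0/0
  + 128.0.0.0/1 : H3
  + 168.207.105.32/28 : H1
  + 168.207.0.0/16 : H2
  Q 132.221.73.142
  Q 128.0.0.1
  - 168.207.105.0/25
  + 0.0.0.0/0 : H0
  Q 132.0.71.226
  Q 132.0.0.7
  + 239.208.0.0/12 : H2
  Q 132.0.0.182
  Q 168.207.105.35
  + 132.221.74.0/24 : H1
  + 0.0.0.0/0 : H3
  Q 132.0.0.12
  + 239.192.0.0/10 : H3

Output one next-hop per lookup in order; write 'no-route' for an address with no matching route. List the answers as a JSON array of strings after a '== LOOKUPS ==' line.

Trace:
  + 239.215.126.160/28 (H1) depth=28
  - 239.215.126.160/28 clear@28
  + 239.215.126.160/28 (H3) depth=28
  ? 239.215.126.160  path d0:-→d1:-→d2:-→d3:-→d4:-→d5:-→d6:-→d7:-→d8:-→d9:-→d10:-→d11:-→d12:-→d13:-→d14:-→d15:-→d16:-→d17:-→d18:-→d19:-→d20:-→d21:-→d22:-→d23:-→d24:-→d25:-→d26:-→d27:-→d28:H3  best=H3
  - 239.215.126.160/28 clear@28
  + 132.0.0.0/8 (H3) depth=8
  + 132.221.64.0/20 (H1) depth=20
  + 0.0.0.0/0 (H2) depth=0
  ? 214.4.95.171  path d0:H2→d1:-→d2:-  best=H2
  + 168.207.105.0/25 (H3) depth=25
  ? 132.11.211.84  path d0:H2→d1:-→d2:-→d3:-→d4:-→d5:-→d6:-→d7:-→d8:H3  best=H3
  + 132.221.74.0/24 (H1) depth=24
  ? 132.221.74.40  path d0:H2→d1:-→d2:-→d3:-→d4:-→d5:-→d6:-→d7:-→d8:H3→d9:-→d10:-→d11:-→d12:-→d13:-→d14:-→d15:-→d16:-→d17:-→d18:-→d19:-→d20:H1→d21:-→d22:-→d23:-→d24:H1  best=H1
  + 0.0.0.0/0 (H1) depth=0
  ? 132.0.1.78  path d0:H1→d1:-→d2:-→d3:-→d4:-→d5:-→d6:-→d7:-→d8:H3  best=H3
  + 168.207.96.0/20 (H0) depth=20
  ? 132.221.64.42  path d0:H1→d1:-→d2:-→d3:-→d4:-→d5:-→d6:-→d7:-→d8:H3→d9:-→d10:-→d11:-→d12:-→d13:-→d14:-→d15:-→d16:-→d17:-→d18:-→d19:-→d20:H1  best=H1
  - 0.0.0.0/0 clear@0
  + 128.0.0.0/1 (H3) depth=1
  + 168.207.105.32/28 (H1) depth=28
  + 168.207.0.0/16 (H2) depth=16
  ? 132.221.73.142  path d0:-→d1:H3→d2:-→d3:-→d4:-→d5:-→d6:-→d7:-→d8:H3→d9:-→d10:-→d11:-→d12:-→d13:-→d14:-→d15:-→d16:-→d17:-→d18:-→d19:-→d20:H1→d21:-→d22:-  best=H1
  ? 128.0.0.1  path d0:-→d1:H3→d2:-→d3:-→d4:-→d5:-  best=H3
  - 168.207.105.0/25 clear@25
  + 0.0.0.0/0 (H0) depth=0
  ? 132.0.71.226  path d0:H0→d1:H3→d2:-→d3:-→d4:-→d5:-→d6:-→d7:-→d8:H3  best=H3
  ? 132.0.0.7  path d0:H0→d1:H3→d2:-→d3:-→d4:-→d5:-→d6:-→d7:-→d8:H3  best=H3
  + 239.208.0.0/12 (H2) depth=12
  ? 132.0.0.182  path d0:H0→d1:H3→d2:-→d3:-→d4:-→d5:-→d6:-→d7:-→d8:H3  best=H3
  ? 168.207.105.35  path d0:H0→d1:H3→d2:-→d3:-→d4:-→d5:-→d6:-→d7:-→d8:-→d9:-→d10:-→d11:-→d12:-→d13:-→d14:-→d15:-→d16:H2→d17:-→d18:-→d19:-→d20:H0→d21:-→d22:-→d23:-→d24:-→d25:-→d26:-→d27:-→d28:H1  best=H1
  + 132.221.74.0/24 (H1) depth=24
  + 0.0.0.0/0 (H3) depth=0
  ? 132.0.0.12  path d0:H3→d1:H3→d2:-→d3:-→d4:-→d5:-→d6:-→d7:-→d8:H3  best=H3
  + 239.192.0.0/10 (H3) depth=10

== LOOKUPS ==
["H3","H2","H3","H1","H3","H1","H1","H3","H3","H3","H3","H1","H3"]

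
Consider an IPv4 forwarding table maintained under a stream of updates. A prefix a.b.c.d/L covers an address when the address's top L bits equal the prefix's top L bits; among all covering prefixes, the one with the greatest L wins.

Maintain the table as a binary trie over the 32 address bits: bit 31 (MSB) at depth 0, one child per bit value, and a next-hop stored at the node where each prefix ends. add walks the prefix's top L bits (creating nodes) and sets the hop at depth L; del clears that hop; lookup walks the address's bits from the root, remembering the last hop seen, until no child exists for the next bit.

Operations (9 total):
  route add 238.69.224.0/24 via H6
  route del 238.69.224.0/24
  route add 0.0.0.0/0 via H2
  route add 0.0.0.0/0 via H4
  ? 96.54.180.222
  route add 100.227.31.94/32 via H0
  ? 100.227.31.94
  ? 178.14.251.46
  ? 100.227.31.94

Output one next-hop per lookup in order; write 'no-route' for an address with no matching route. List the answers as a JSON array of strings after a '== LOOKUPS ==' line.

Apply in order:
  add 238.69.224.0/24 -> H6 at depth 24
  del 238.69.224.0/24 (clear depth 24)
  add 0.0.0.0/0 -> H2 at depth 0
  add 0.0.0.0/0 -> H4 at depth 0
  Q 96.54.180.222: descend ε ; hops seen [H4] ; pick H4
  add 100.227.31.94/32 -> H0 at depth 32
  Q 100.227.31.94: descend 01100100111000110001111101011110 ; hops seen [H4,H0] ; pick H0
  Q 178.14.251.46: descend 1 ; hops seen [H4] ; pick H4
  Q 100.227.31.94: descend 01100100111000110001111101011110 ; hops seen [H4,H0] ; pick H0

== LOOKUPS ==
["H4","H0","H4","H0"]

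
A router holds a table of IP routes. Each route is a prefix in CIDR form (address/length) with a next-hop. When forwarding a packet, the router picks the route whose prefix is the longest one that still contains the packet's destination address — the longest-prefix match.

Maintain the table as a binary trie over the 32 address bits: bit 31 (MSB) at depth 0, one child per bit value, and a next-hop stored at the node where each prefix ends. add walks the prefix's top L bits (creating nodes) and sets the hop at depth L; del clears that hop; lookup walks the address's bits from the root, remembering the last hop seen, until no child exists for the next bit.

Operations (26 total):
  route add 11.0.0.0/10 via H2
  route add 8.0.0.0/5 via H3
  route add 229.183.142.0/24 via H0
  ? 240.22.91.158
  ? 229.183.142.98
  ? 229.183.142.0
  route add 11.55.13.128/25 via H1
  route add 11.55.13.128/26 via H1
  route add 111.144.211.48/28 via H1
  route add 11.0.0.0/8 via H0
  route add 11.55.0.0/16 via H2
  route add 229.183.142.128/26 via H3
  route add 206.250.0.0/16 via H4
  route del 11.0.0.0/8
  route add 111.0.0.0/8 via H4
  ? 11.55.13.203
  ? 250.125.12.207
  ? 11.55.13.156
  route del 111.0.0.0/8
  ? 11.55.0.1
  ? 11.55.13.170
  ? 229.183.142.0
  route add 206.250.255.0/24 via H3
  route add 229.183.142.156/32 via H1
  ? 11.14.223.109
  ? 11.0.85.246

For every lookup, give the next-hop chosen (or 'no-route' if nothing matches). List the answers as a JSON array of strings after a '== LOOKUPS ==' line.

Apply in order:
  add 11.0.0.0/10 -> H2 at depth 10
  add 8.0.0.0/5 -> H3 at depth 5
  add 229.183.142.0/24 -> H0 at depth 24
  Q 240.22.91.158: descend 111 ; hops seen [∅] ; pick no-route
  Q 229.183.142.98: descend 111001011011011110001110 ; hops seen [H0] ; pick H0
  Q 229.183.142.0: descend 111001011011011110001110 ; hops seen [H0] ; pick H0
  add 11.55.13.128/25 -> H1 at depth 25
  add 11.55.13.128/26 -> H1 at depth 26
  add 111.144.211.48/28 -> H1 at depth 28
  add 11.0.0.0/8 -> H0 at depth 8
  add 11.55.0.0/16 -> H2 at depth 16
  add 229.183.142.128/26 -> H3 at depth 26
  add 206.250.0.0/16 -> H4 at depth 16
  - 11.0.0.0/8 clear@8
  add 111.0.0.0/8 -> H4 at depth 8
  Q 11.55.13.203: descend 0000101100110111000011011 ; hops seen [H3,H2,H2,H1] ; pick H1
  Q 250.125.12.207: descend 111 ; hops seen [∅] ; pick no-route
  Q 11.55.13.156: descend 00001011001101110000110110 ; hops seen [H3,H2,H2,H1,H1] ; pick H1
  - 111.0.0.0/8 clear@8
  Q 11.55.0.1: descend 00001011001101110000 ; hops seen [H3,H2,H2] ; pick H2
  Q 11.55.13.170: descend 00001011001101110000110110 ; hops seen [H3,H2,H2,H1,H1] ; pick H1
  Q 229.183.142.0: descend 111001011011011110001110 ; hops seen [H0] ; pick H0
  add 206.250.255.0/24 -> H3 at depth 24
  add 229.183.142.156/32 -> H1 at depth 32
  Q 11.14.223.109: descend 0000101100 ; hops seen [H3,H2] ; pick H2
  Q 11.0.85.246: descend 0000101100 ; hops seen [H3,H2] ; pick H2

== LOOKUPS ==
["no-route","H0","H0","H1","no-route","H1","H2","H1","H0","H2","H2"]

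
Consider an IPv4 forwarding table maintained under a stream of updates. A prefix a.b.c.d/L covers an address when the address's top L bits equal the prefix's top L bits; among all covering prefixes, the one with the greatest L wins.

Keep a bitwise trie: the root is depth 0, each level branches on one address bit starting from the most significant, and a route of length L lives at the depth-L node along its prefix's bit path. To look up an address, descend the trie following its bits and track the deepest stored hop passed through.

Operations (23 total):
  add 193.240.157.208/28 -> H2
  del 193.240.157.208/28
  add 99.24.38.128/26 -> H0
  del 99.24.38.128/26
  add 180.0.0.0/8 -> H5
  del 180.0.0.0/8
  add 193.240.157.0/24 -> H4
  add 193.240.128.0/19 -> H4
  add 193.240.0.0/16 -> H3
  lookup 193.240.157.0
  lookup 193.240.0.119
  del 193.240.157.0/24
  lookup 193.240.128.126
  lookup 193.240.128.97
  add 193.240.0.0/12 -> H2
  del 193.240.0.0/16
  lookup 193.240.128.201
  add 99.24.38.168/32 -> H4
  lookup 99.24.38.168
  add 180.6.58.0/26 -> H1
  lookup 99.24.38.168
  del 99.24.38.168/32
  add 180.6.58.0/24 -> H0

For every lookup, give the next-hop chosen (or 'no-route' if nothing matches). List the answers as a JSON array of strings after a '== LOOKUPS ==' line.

Trace:
  add 193.240.157.208/28 -> H2 at depth 28
  del 193.240.157.208/28 (clear depth 28)
  add 99.24.38.128/26 -> H0 at depth 26
  del 99.24.38.128/26 (clear depth 26)
  add 180.0.0.0/8 -> H5 at depth 8
  del 180.0.0.0/8 (clear depth 8)
  add 193.240.157.0/24 -> H4 at depth 24
  add 193.240.128.0/19 -> H4 at depth 19
  add 193.240.0.0/16 -> H3 at depth 16
  ? 193.240.157.0  path d0:-→d1:-→d2:-→d3:-→d4:-→d5:-→d6:-→d7:-→d8:-→d9:-→d10:-→d11:-→d12:-→d13:-→d14:-→d15:-→d16:H3→d17:-→d18:-→d19:H4→d20:-→d21:-→d22:-→d23:-→d24:H4  best=H4
  ? 193.240.0.119  path d0:-→d1:-→d2:-→d3:-→d4:-→d5:-→d6:-→d7:-→d8:-→d9:-→d10:-→d11:-→d12:-→d13:-→d14:-→d15:-→d16:H3  best=H3
  del 193.240.157.0/24 (clear depth 24)
  ? 193.240.128.126  path d0:-→d1:-→d2:-→d3:-→d4:-→d5:-→d6:-→d7:-→d8:-→d9:-→d10:-→d11:-→d12:-→d13:-→d14:-→d15:-→d16:H3→d17:-→d18:-→d19:H4  best=H4
  ? 193.240.128.97  path d0:-→d1:-→d2:-→d3:-→d4:-→d5:-→d6:-→d7:-→d8:-→d9:-→d10:-→d11:-→d12:-→d13:-→d14:-→d15:-→d16:H3→d17:-→d18:-→d19:H4  best=H4
  add 193.240.0.0/12 -> H2 at depth 12
  del 193.240.0.0/16 (clear depth 16)
  ? 193.240.128.201  path d0:-→d1:-→d2:-→d3:-→d4:-→d5:-→d6:-→d7:-→d8:-→d9:-→d10:-→d11:-→d12:H2→d13:-→d14:-→d15:-→d16:-→d17:-→d18:-→d19:H4  best=H4
  add 99.24.38.168/32 -> H4 at depth 32
  ? 99.24.38.168  path d0:-→d1:-→d2:-→d3:-→d4:-→d5:-→d6:-→d7:-→d8:-→d9:-→d10:-→d11:-→d12:-→d13:-→d14:-→d15:-→d16:-→d17:-→d18:-→d19:-→d20:-→d21:-→d22:-→d23:-→d24:-→d25:-→d26:-→d27:-→d28:-→d29:-→d30:-→d31:-→d32:H4  best=H4
  add 180.6.58.0/26 -> H1 at depth 26
  ? 99.24.38.168  path d0:-→d1:-→d2:-→d3:-→d4:-→d5:-→d6:-→d7:-→d8:-→d9:-→d10:-→d11:-→d12:-→d13:-→d14:-→d15:-→d16:-→d17:-→d18:-→d19:-→d20:-→d21:-→d22:-→d23:-→d24:-→d25:-→d26:-→d27:-→d28:-→d29:-→d30:-→d31:-→d32:H4  best=H4
  del 99.24.38.168/32 (clear depth 32)
  add 180.6.58.0/24 -> H0 at depth 24

== LOOKUPS ==
["H4","H3","H4","H4","H4","H4","H4"]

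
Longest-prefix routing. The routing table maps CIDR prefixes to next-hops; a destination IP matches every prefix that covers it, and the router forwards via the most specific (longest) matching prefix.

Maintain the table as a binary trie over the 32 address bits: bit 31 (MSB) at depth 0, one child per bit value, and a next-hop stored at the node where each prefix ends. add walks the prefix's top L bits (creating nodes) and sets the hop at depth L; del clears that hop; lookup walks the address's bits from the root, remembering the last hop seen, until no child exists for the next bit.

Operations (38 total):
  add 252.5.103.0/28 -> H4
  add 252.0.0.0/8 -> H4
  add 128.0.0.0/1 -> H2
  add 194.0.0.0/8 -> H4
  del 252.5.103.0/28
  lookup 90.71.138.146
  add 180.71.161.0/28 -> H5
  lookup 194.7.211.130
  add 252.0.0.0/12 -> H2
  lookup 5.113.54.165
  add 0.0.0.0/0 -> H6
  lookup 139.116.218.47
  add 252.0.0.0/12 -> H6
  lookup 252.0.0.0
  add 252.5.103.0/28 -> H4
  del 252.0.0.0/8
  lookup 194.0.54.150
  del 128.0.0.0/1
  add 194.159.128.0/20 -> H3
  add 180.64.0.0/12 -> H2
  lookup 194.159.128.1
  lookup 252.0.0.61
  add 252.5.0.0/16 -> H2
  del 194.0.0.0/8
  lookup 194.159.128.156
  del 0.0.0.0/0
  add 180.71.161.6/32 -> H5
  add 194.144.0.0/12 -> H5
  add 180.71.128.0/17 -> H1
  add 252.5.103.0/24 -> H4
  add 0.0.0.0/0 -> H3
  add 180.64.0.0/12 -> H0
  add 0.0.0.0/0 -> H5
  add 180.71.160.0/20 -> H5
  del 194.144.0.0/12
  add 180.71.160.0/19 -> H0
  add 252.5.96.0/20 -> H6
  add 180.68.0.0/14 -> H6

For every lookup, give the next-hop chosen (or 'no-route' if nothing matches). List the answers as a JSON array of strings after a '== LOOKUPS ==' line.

Process each operation:
  + 252.5.103.0/28 (H4) depth=28
  + 252.0.0.0/8 (H4) depth=8
  + 128.0.0.0/1 (H2) depth=1
  + 194.0.0.0/8 (H4) depth=8
  del 252.5.103.0/28 (clear depth 28)
  ? 90.71.138.146  path d0:-  best=no-route
  + 180.71.161.0/28 (H5) depth=28
  ? 194.7.211.130  path d0:-→d1:H2→d2:-→d3:-→d4:-→d5:-→d6:-→d7:-→d8:H4  best=H4
  + 252.0.0.0/12 (H2) depth=12
  ? 5.113.54.165  path d0:-  best=no-route
  + 0.0.0.0/0 (H6) depth=0
  ? 139.116.218.47  path d0:H6→d1:H2→d2:-  best=H2
  + 252.0.0.0/12 (H6) depth=12
  ? 252.0.0.0  path d0:H6→d1:H2→d2:-→d3:-→d4:-→d5:-→d6:-→d7:-→d8:H4→d9:-→d10:-→d11:-→d12:H6→d13:-  best=H6
  + 252.5.103.0/28 (H4) depth=28
  del 252.0.0.0/8 (clear depth 8)
  ? 194.0.54.150  path d0:H6→d1:H2→d2:-→d3:-→d4:-→d5:-→d6:-→d7:-→d8:H4  best=H4
  del 128.0.0.0/1 (clear depth 1)
  + 194.159.128.0/20 (H3) depth=20
  + 180.64.0.0/12 (H2) depth=12
  ? 194.159.128.1  path d0:H6→d1:-→d2:-→d3:-→d4:-→d5:-→d6:-→d7:-→d8:H4→d9:-→d10:-→d11:-→d12:-→d13:-→d14:-→d15:-→d16:-→d17:-→d18:-→d19:-→d20:H3  best=H3
  ? 252.0.0.61  path d0:H6→d1:-→d2:-→d3:-→d4:-→d5:-→d6:-→d7:-→d8:-→d9:-→d10:-→d11:-→d12:H6→d13:-  best=H6
  + 252.5.0.0/16 (H2) depth=16
  del 194.0.0.0/8 (clear depth 8)
  ? 194.159.128.156  path d0:H6→d1:-→d2:-→d3:-→d4:-→d5:-→d6:-→d7:-→d8:-→d9:-→d10:-→d11:-→d12:-→d13:-→d14:-→d15:-→d16:-→d17:-→d18:-→d19:-→d20:H3  best=H3
  del 0.0.0.0/0 (clear depth 0)
  + 180.71.161.6/32 (H5) depth=32
  + 194.144.0.0/12 (H5) depth=12
  + 180.71.128.0/17 (H1) depth=17
  + 252.5.103.0/24 (H4) depth=24
  + 0.0.0.0/0 (H3) depth=0
  + 180.64.0.0/12 (H0) depth=12
  + 0.0.0.0/0 (H5) depth=0
  + 180.71.160.0/20 (H5) depth=20
  del 194.144.0.0/12 (clear depth 12)
  + 180.71.160.0/19 (H0) depth=19
  + 252.5.96.0/20 (H6) depth=20
  + 180.68.0.0/14 (H6) depth=14

== LOOKUPS ==
["no-route","H4","no-route","H2","H6","H4","H3","H6","H3"]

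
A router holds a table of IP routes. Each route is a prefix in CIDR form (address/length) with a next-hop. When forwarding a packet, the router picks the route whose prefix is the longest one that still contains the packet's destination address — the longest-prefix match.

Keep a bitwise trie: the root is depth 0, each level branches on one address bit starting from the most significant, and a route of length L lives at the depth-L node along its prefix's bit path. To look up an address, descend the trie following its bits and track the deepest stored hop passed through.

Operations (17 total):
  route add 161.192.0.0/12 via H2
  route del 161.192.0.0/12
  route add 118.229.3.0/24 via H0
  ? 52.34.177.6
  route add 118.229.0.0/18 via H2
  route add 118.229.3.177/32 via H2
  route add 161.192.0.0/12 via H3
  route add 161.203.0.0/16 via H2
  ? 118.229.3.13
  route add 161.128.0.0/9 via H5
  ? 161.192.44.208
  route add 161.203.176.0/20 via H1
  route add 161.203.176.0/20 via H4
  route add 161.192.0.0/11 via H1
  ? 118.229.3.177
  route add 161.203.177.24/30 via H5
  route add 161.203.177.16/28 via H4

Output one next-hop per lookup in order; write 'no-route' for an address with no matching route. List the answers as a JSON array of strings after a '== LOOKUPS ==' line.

Process each operation:
  + 161.192.0.0/12 (H2) depth=12
  - 161.192.0.0/12 clear@12
  + 118.229.3.0/24 (H0) depth=24
  lookup 52.34.177.6: bits 0 walk d0:-→d1:- -> no-route
  + 118.229.0.0/18 (H2) depth=18
  + 118.229.3.177/32 (H2) depth=32
  + 161.192.0.0/12 (H3) depth=12
  + 161.203.0.0/16 (H2) depth=16
  lookup 118.229.3.13: bits 011101101110010100000011 walk d0:-→d1:-→d2:-→d3:-→d4:-→d5:-→d6:-→d7:-→d8:-→d9:-→d10:-→d11:-→d12:-→d13:-→d14:-→d15:-→d16:-→d17:-→d18:H2→d19:-→d20:-→d21:-→d22:-→d23:-→d24:H0 -> H0
  + 161.128.0.0/9 (H5) depth=9
  lookup 161.192.44.208: bits 101000011100 walk d0:-→d1:-→d2:-→d3:-→d4:-→d5:-→d6:-→d7:-→d8:-→d9:H5→d10:-→d11:-→d12:H3 -> H3
  + 161.203.176.0/20 (H1) depth=20
  + 161.203.176.0/20 (H4) depth=20
  + 161.192.0.0/11 (H1) depth=11
  lookup 118.229.3.177: bits 01110110111001010000001110110001 walk d0:-→d1:-→d2:-→d3:-→d4:-→d5:-→d6:-→d7:-→d8:-→d9:-→d10:-→d11:-→d12:-→d13:-→d14:-→d15:-→d16:-→d17:-→d18:H2→d19:-→d20:-→d21:-→d22:-→d23:-→d24:H0→d25:-→d26:-→d27:-→d28:-→d29:-→d30:-→d31:-→d32:H2 -> H2
  + 161.203.177.24/30 (H5) depth=30
  + 161.203.177.16/28 (H4) depth=28

== LOOKUPS ==
["no-route","H0","H3","H2"]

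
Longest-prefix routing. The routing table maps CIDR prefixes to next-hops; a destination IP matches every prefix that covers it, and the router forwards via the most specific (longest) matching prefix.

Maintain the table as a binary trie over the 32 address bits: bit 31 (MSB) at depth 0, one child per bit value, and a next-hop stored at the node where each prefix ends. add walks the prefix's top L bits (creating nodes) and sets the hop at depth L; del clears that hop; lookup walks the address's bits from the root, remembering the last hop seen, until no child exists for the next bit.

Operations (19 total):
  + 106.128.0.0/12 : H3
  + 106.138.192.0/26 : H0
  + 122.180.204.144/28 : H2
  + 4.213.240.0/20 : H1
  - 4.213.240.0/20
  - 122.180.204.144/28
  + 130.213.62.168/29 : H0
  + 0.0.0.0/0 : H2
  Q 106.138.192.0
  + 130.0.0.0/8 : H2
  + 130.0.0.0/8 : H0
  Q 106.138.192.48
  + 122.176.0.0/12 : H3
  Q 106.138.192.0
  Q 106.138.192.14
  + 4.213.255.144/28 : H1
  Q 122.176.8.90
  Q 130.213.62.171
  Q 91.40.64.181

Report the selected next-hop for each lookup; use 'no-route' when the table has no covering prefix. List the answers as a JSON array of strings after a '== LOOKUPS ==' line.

Apply in order:
  add 106.128.0.0/12 -> H3 at depth 12
  add 106.138.192.0/26 -> H0 at depth 26
  add 122.180.204.144/28 -> H2 at depth 28
  add 4.213.240.0/20 -> H1 at depth 20
  del 4.213.240.0/20 (clear depth 20)
  del 122.180.204.144/28 (clear depth 28)
  add 130.213.62.168/29 -> H0 at depth 29
  add 0.0.0.0/0 -> H2 at depth 0
  lookup 106.138.192.0: bits 01101010100010101100000000 walk d0:H2→d1:-→d2:-→d3:-→d4:-→d5:-→d6:-→d7:-→d8:-→d9:-→d10:-→d11:-→d12:H3→d13:-→d14:-→d15:-→d16:-→d17:-→d18:-→d19:-→d20:-→d21:-→d22:-→d23:-→d24:-→d25:-→d26:H0 -> H0
  add 130.0.0.0/8 -> H2 at depth 8
  add 130.0.0.0/8 -> H0 at depth 8
  lookup 106.138.192.48: bits 01101010100010101100000000 walk d0:H2→d1:-→d2:-→d3:-→d4:-→d5:-→d6:-→d7:-→d8:-→d9:-→d10:-→d11:-→d12:H3→d13:-→d14:-→d15:-→d16:-→d17:-→d18:-→d19:-→d20:-→d21:-→d22:-→d23:-→d24:-→d25:-→d26:H0 -> H0
  add 122.176.0.0/12 -> H3 at depth 12
  lookup 106.138.192.0: bits 01101010100010101100000000 walk d0:H2→d1:-→d2:-→d3:-→d4:-→d5:-→d6:-→d7:-→d8:-→d9:-→d10:-→d11:-→d12:H3→d13:-→d14:-→d15:-→d16:-→d17:-→d18:-→d19:-→d20:-→d21:-→d22:-→d23:-→d24:-→d25:-→d26:H0 -> H0
  lookup 106.138.192.14: bits 01101010100010101100000000 walk d0:H2→d1:-→d2:-→d3:-→d4:-→d5:-→d6:-→d7:-→d8:-→d9:-→d10:-→d11:-→d12:H3→d13:-→d14:-→d15:-→d16:-→d17:-→d18:-→d19:-→d20:-→d21:-→d22:-→d23:-→d24:-→d25:-→d26:H0 -> H0
  add 4.213.255.144/28 -> H1 at depth 28
  lookup 122.176.8.90: bits 0111101010110 walk d0:H2→d1:-→d2:-→d3:-→d4:-→d5:-→d6:-→d7:-→d8:-→d9:-→d10:-→d11:-→d12:H3→d13:- -> H3
  lookup 130.213.62.171: bits 10000010110101010011111010101 walk d0:H2→d1:-→d2:-→d3:-→d4:-→d5:-→d6:-→d7:-→d8:H0→d9:-→d10:-→d11:-→d12:-→d13:-→d14:-→d15:-→d16:-→d17:-→d18:-→d19:-→d20:-→d21:-→d22:-→d23:-→d24:-→d25:-→d26:-→d27:-→d28:-→d29:H0 -> H0
  lookup 91.40.64.181: bits 01 walk d0:H2→d1:-→d2:- -> H2

== LOOKUPS ==
["H0","H0","H0","H0","H3","H0","H2"]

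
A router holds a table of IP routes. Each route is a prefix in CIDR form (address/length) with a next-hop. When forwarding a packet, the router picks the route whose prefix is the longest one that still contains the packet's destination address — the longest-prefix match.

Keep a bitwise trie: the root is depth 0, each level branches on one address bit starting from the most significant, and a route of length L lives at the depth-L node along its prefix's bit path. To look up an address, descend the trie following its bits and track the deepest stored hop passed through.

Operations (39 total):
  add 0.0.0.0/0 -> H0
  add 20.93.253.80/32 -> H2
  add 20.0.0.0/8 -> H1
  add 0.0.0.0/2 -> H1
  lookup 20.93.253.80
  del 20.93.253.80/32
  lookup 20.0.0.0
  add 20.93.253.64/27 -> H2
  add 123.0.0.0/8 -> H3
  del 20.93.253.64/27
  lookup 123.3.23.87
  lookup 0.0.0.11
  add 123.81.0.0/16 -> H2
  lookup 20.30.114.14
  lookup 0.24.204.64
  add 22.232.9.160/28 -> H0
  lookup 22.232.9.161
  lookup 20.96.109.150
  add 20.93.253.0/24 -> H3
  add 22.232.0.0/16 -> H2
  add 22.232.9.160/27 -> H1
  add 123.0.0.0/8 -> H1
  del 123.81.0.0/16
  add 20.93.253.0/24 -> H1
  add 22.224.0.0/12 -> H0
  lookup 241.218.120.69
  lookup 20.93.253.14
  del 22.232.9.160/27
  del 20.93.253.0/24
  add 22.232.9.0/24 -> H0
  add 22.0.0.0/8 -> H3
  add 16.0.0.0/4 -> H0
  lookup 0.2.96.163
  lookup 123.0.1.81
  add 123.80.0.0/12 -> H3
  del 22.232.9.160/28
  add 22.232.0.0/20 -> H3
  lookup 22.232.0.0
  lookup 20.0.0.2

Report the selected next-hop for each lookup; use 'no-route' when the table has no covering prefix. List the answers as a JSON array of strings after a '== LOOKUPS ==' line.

Apply in order:
  + 0.0.0.0/0 (H0) depth=0
  + 20.93.253.80/32 (H2) depth=32
  + 20.0.0.0/8 (H1) depth=8
  + 0.0.0.0/2 (H1) depth=2
  ? 20.93.253.80  path d0:H0→d1:-→d2:H1→d3:-→d4:-→d5:-→d6:-→d7:-→d8:H1→d9:-→d10:-→d11:-→d12:-→d13:-→d14:-→d15:-→d16:-→d17:-→d18:-→d19:-→d20:-→d21:-→d22:-→d23:-→d24:-→d25:-→d26:-→d27:-→d28:-→d29:-→d30:-→d31:-→d32:H2  best=H2
  - 20.93.253.80/32 clear@32
  ? 20.0.0.0  path d0:H0→d1:-→d2:H1→d3:-→d4:-→d5:-→d6:-→d7:-→d8:H1→d9:-  best=H1
  + 20.93.253.64/27 (H2) depth=27
  + 123.0.0.0/8 (H3) depth=8
  - 20.93.253.64/27 clear@27
  ? 123.3.23.87  path d0:H0→d1:-→d2:-→d3:-→d4:-→d5:-→d6:-→d7:-→d8:H3  best=H3
  ? 0.0.0.11  path d0:H0→d1:-→d2:H1→d3:-  best=H1
  + 123.81.0.0/16 (H2) depth=16
  ? 20.30.114.14  path d0:H0→d1:-→d2:H1→d3:-→d4:-→d5:-→d6:-→d7:-→d8:H1→d9:-  best=H1
  ? 0.24.204.64  path d0:H0→d1:-→d2:H1→d3:-  best=H1
  + 22.232.9.160/28 (H0) depth=28
  ? 22.232.9.161  path d0:H0→d1:-→d2:H1→d3:-→d4:-→d5:-→d6:-→d7:-→d8:-→d9:-→d10:-→d11:-→d12:-→d13:-→d14:-→d15:-→d16:-→d17:-→d18:-→d19:-→d20:-→d21:-→d22:-→d23:-→d24:-→d25:-→d26:-→d27:-→d28:H0  best=H0
  ? 20.96.109.150  path d0:H0→d1:-→d2:H1→d3:-→d4:-→d5:-→d6:-→d7:-→d8:H1→d9:-→d10:-  best=H1
  + 20.93.253.0/24 (H3) depth=24
  + 22.232.0.0/16 (H2) depth=16
  + 22.232.9.160/27 (H1) depth=27
  + 123.0.0.0/8 (H1) depth=8
  - 123.81.0.0/16 clear@16
  + 20.93.253.0/24 (H1) depth=24
  + 22.224.0.0/12 (H0) depth=12
  ? 241.218.120.69  path d0:H0  best=H0
  ? 20.93.253.14  path d0:H0→d1:-→d2:H1→d3:-→d4:-→d5:-→d6:-→d7:-→d8:H1→d9:-→d10:-→d11:-→d12:-→d13:-→d14:-→d15:-→d16:-→d17:-→d18:-→d19:-→d20:-→d21:-→d22:-→d23:-→d24:H1→d25:-  best=H1
  - 22.232.9.160/27 clear@27
  - 20.93.253.0/24 clear@24
  + 22.232.9.0/24 (H0) depth=24
  + 22.0.0.0/8 (H3) depth=8
  + 16.0.0.0/4 (H0) depth=4
  ? 0.2.96.163  path d0:H0→d1:-→d2:H1→d3:-  best=H1
  ? 123.0.1.81  path d0:H0→d1:-→d2:-→d3:-→d4:-→d5:-→d6:-→d7:-→d8:H1→d9:-  best=H1
  + 123.80.0.0/12 (H3) depth=12
  - 22.232.9.160/28 clear@28
  + 22.232.0.0/20 (H3) depth=20
  ? 22.232.0.0  path d0:H0→d1:-→d2:H1→d3:-→d4:H0→d5:-→d6:-→d7:-→d8:H3→d9:-→d10:-→d11:-→d12:H0→d13:-→d14:-→d15:-→d16:H2→d17:-→d18:-→d19:-→d20:H3  best=H3
  ? 20.0.0.2  path d0:H0→d1:-→d2:H1→d3:-→d4:H0→d5:-→d6:-→d7:-→d8:H1→d9:-  best=H1

== LOOKUPS ==
["H2","H1","H3","H1","H1","H1","H0","H1","H0","H1","H1","H1","H3","H1"]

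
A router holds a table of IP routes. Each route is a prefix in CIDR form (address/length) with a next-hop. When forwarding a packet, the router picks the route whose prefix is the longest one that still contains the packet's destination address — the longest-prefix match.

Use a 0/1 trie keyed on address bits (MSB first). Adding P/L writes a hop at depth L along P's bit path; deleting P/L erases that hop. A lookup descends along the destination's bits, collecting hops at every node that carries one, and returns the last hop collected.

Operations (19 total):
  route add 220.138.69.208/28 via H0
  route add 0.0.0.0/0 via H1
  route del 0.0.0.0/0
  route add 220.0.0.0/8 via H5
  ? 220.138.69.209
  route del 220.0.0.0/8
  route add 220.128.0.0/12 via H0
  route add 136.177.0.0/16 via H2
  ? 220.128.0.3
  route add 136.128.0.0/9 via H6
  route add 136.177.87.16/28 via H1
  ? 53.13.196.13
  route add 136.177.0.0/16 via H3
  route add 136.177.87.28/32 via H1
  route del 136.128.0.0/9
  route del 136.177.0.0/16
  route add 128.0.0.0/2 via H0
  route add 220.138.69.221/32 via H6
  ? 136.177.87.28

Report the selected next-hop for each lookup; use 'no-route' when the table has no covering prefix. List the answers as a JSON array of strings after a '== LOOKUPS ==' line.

Apply in order:
  + 220.138.69.208/28 (H0) depth=28
  + 0.0.0.0/0 (H1) depth=0
  del 0.0.0.0/0 (clear depth 0)
  + 220.0.0.0/8 (H5) depth=8
  Q 220.138.69.209: descend 1101110010001010010001011101 ; hops seen [H5,H0] ; pick H0
  del 220.0.0.0/8 (clear depth 8)
  + 220.128.0.0/12 (H0) depth=12
  + 136.177.0.0/16 (H2) depth=16
  Q 220.128.0.3: descend 110111001000 ; hops seen [H0] ; pick H0
  + 136.128.0.0/9 (H6) depth=9
  + 136.177.87.16/28 (H1) depth=28
  Q 53.13.196.13: descend ε ; hops seen [∅] ; pick no-route
  + 136.177.0.0/16 (H3) depth=16
  + 136.177.87.28/32 (H1) depth=32
  del 136.128.0.0/9 (clear depth 9)
  del 136.177.0.0/16 (clear depth 16)
  + 128.0.0.0/2 (H0) depth=2
  + 220.138.69.221/32 (H6) depth=32
  Q 136.177.87.28: descend 10001000101100010101011100011100 ; hops seen [H0,H1,H1] ; pick H1

== LOOKUPS ==
["H0","H0","no-route","H1"]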